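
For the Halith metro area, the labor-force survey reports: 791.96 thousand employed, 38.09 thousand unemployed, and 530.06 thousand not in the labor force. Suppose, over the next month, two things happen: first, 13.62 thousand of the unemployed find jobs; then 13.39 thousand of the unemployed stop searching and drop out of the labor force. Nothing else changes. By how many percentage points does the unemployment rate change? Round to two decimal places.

The unemployment rate changes by −3.23 percentage points.

Initially, labor force = 791.96 + 38.09 = 830.05 thousand, so u = 38.09/830.05 = 4.59%.
After the first change, unemployed falls and employed rises by 13.62; labor force unchanged → E = 805.58, U = 24.47, labor force = 830.05 thousand.
After the second change, unemployed and labor force both fall by 13.39 → E = 805.58, U = 11.08, labor force = 816.66 thousand.
New unemployment rate = 11.08 / 816.66 = 1.36%.
Change = 1.36% − 4.59% = −3.23 percentage points.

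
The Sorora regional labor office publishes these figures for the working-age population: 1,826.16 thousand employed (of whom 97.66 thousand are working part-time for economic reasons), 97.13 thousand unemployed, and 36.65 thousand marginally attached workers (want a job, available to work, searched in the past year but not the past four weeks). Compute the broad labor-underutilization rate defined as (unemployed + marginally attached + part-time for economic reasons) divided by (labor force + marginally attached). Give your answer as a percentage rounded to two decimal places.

Broad underutilization rate ≈ 11.81%.

Labor force = 1,826.16 + 97.13 = 1,923.29 thousand.
Numerator = 97.13 + 36.65 + 97.66 = 231.44 thousand.
Denominator = 1,923.29 + 36.65 = 1,959.94 thousand.
Broad rate = 231.44 / 1,959.94 = 11.81%.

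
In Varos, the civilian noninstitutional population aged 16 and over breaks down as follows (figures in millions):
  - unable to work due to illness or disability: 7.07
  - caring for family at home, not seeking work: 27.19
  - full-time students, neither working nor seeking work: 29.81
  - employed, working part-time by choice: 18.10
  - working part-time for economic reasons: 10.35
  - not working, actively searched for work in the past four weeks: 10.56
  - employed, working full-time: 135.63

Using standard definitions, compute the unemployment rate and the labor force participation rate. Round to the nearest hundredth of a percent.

Unemployment rate ≈ 6.05%; labor force participation rate ≈ 73.16%.

Employed = 18.10 + 10.35 + 135.63 = 164.08 million (anyone who worked, including part-time for economic reasons, counts as employed).
Unemployed = 10.56 million.
Labor force = 164.08 + 10.56 = 174.64 million.
Not in labor force = 7.07 + 27.19 + 29.81 = 64.07 million (those not working and not actively searching are outside the labor force).
Civilian working-age population = 174.64 + 64.07 = 238.71 million.
Unemployment rate = 10.56 / 174.64 = 6.05%.
Labor force participation rate = 174.64 / 238.71 = 73.16%.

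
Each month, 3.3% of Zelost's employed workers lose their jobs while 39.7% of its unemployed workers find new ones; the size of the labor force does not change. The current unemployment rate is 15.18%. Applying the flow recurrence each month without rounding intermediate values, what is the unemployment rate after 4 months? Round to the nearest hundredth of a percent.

With a fixed labor force, u_{t+1} = u_t + s·(1−u_t) − f·u_t = u_t·(1−s−f) + s.
Here 1−s−f = 0.570 and s = 0.033.
u_1 = 0.151800 × 0.570 + 0.033 = 0.119526.
u_2 = 0.119526 × 0.570 + 0.033 = 0.101130.
u_3 = 0.101130 × 0.570 + 0.033 = 0.090644.
u_4 = 0.090644 × 0.570 + 0.033 = 0.084667.

Unemployment rate after four months ≈ 8.47%.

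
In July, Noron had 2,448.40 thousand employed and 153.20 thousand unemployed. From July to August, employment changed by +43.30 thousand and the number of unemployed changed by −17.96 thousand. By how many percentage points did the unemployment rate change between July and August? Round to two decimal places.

July: labor force = 2,448.40 + 153.20 = 2,601.60; u = 153.20/2,601.60 = 5.89%.
August: labor force = 2,491.70 + 135.24 = 2,626.94; u = 135.24/2,626.94 = 5.15%.
Change = 5.15% − 5.89% = −0.74 pp.

The unemployment rate changed by −0.74 percentage points.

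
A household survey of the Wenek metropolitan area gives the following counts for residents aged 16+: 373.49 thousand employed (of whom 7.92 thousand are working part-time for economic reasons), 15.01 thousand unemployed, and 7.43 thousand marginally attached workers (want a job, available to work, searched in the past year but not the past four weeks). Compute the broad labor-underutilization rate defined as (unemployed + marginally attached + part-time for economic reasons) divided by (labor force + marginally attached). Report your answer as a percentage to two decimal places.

Broad underutilization rate ≈ 7.67%.

Labor force = 373.49 + 15.01 = 388.50 thousand.
Numerator = 15.01 + 7.43 + 7.92 = 30.36 thousand.
Denominator = 388.50 + 7.43 = 395.93 thousand.
Broad rate = 30.36 / 395.93 = 7.67%.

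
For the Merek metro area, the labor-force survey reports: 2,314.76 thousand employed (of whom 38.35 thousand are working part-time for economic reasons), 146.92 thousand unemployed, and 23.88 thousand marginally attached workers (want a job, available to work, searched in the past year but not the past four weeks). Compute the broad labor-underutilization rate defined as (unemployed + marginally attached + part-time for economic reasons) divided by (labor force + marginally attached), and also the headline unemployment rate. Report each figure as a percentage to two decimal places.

Broad underutilization rate ≈ 8.41%; headline unemployment rate ≈ 5.97%.

Labor force = 2,314.76 + 146.92 = 2,461.68 thousand.
Numerator = 146.92 + 23.88 + 38.35 = 209.15 thousand.
Denominator = 2,461.68 + 23.88 = 2,485.56 thousand.
Broad rate = 209.15 / 2,485.56 = 8.41%.
Headline unemployment rate = 146.92 / 2,461.68 = 5.97%.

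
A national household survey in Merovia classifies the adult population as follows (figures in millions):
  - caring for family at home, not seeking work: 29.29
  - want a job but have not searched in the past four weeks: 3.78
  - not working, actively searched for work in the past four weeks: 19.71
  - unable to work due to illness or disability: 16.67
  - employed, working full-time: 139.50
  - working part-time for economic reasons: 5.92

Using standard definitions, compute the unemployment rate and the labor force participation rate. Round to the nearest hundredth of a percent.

Unemployment rate ≈ 11.94%; labor force participation rate ≈ 76.85%.

Employed = 139.50 + 5.92 = 145.42 million (anyone who worked, including part-time for economic reasons, counts as employed).
Unemployed = 19.71 million.
Labor force = 145.42 + 19.71 = 165.13 million.
Not in labor force = 29.29 + 3.78 + 16.67 = 49.74 million (those not working and not actively searching are outside the labor force — including those who want a job but have given up searching).
Civilian working-age population = 165.13 + 49.74 = 214.87 million.
Unemployment rate = 19.71 / 165.13 = 11.94%.
Labor force participation rate = 165.13 / 214.87 = 76.85%.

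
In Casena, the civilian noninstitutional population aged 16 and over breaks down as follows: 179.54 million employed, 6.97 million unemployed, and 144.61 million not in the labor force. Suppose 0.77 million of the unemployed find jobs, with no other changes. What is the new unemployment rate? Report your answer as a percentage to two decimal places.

Initially, labor force = 179.54 + 6.97 = 186.51 million, so u = 6.97/186.51 = 3.74%.
After the change, unemployed falls and employed rises by 0.77; labor force unchanged → E = 180.31, U = 6.20, labor force = 186.51 million.
New unemployment rate = 6.20 / 186.51 = 3.32%.

New unemployment rate ≈ 3.32%.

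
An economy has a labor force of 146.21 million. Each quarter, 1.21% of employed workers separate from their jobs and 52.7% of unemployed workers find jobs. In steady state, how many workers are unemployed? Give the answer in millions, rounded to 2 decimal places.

Steady-state unemployment rate u* = s/(s+f) = 1.21/(1.21+52.7) = 0.022445.
Unemployed = u* × labor force = 0.022445 × 146.21 ≈ 3.28 million.

About 3.28 million are unemployed in steady state.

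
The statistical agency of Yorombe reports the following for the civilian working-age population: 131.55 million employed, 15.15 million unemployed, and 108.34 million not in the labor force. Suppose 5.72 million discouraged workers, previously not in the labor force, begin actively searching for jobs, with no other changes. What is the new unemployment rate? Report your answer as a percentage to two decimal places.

Initially, labor force = 131.55 + 15.15 = 146.70 million, so u = 15.15/146.70 = 10.33%.
After the change, unemployed and labor force both rise by 5.72 → E = 131.55, U = 20.87, labor force = 152.42 million.
New unemployment rate = 20.87 / 152.42 = 13.69%.

New unemployment rate ≈ 13.69%.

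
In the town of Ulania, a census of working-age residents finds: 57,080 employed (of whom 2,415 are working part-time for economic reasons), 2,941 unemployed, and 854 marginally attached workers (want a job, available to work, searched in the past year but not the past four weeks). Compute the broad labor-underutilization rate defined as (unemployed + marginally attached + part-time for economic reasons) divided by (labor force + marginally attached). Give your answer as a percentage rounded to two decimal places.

Labor force = 57,080 + 2,941 = 60,021.
Numerator = 2,941 + 854 + 2,415 = 6,210.
Denominator = 60,021 + 854 = 60,875.
Broad rate = 6,210 / 60,875 = 10.20%.

Broad underutilization rate ≈ 10.20%.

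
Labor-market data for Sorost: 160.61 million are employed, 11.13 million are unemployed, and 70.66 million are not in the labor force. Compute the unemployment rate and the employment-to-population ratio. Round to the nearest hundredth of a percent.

Labor force = employed + unemployed = 160.61 + 11.13 = 171.74 million.
Working-age population = 171.74 + 70.66 = 242.40 million.
Unemployment rate = 11.13 / 171.74 = 6.48%.
Employment-population ratio = 160.61 / 242.40 = 66.26%.

Unemployment rate ≈ 6.48%; employment-population ratio ≈ 66.26%.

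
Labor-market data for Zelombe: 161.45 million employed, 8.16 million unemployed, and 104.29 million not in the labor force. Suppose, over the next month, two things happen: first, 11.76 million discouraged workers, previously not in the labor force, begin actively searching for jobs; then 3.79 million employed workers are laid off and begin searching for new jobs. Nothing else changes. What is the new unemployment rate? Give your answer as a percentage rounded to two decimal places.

Initially, labor force = 161.45 + 8.16 = 169.61 million, so u = 8.16/169.61 = 4.81%.
After the first change, unemployed and labor force both rise by 11.76 → E = 161.45, U = 19.92, labor force = 181.37 million.
After the second change, employed falls and unemployed rises by 3.79; labor force unchanged → E = 157.66, U = 23.71, labor force = 181.37 million.
New unemployment rate = 23.71 / 181.37 = 13.07%.

New unemployment rate ≈ 13.07%.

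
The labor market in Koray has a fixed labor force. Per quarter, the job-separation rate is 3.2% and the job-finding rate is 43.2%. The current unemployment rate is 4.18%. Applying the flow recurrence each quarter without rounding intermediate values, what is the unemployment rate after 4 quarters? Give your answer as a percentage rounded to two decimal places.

With a fixed labor force, u_{t+1} = u_t + s·(1−u_t) − f·u_t = u_t·(1−s−f) + s.
Here 1−s−f = 0.536 and s = 0.032.
u_1 = 0.041800 × 0.536 + 0.032 = 0.054405.
u_2 = 0.054405 × 0.536 + 0.032 = 0.061161.
u_3 = 0.061161 × 0.536 + 0.032 = 0.064782.
u_4 = 0.064782 × 0.536 + 0.032 = 0.066723.

Unemployment rate after four quarters ≈ 6.67%.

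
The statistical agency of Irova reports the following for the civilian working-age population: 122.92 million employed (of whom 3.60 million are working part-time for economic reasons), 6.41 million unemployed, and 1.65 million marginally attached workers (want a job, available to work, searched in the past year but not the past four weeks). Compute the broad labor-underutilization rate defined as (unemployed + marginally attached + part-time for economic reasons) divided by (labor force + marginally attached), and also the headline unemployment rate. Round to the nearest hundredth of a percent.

Broad underutilization rate ≈ 8.90%; headline unemployment rate ≈ 4.96%.

Labor force = 122.92 + 6.41 = 129.33 million.
Numerator = 6.41 + 1.65 + 3.60 = 11.66 million.
Denominator = 129.33 + 1.65 = 130.98 million.
Broad rate = 11.66 / 130.98 = 8.90%.
Headline unemployment rate = 6.41 / 129.33 = 4.96%.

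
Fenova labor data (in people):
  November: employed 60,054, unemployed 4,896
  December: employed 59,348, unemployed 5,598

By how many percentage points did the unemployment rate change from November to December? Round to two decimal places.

The unemployment rate changed by +1.08 percentage points.

November: labor force = 60,054 + 4,896 = 64,950; u = 4,896/64,950 = 7.54%.
December: labor force = 59,348 + 5,598 = 64,946; u = 5,598/64,946 = 8.62%.
Change = 8.62% − 7.54% = +1.08 pp.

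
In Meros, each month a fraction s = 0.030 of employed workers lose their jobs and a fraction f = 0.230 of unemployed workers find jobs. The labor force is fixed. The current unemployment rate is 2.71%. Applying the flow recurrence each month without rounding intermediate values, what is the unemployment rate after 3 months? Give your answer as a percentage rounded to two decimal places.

Unemployment rate after three months ≈ 7.96%.

With a fixed labor force, u_{t+1} = u_t + s·(1−u_t) − f·u_t = u_t·(1−s−f) + s.
Here 1−s−f = 0.740 and s = 0.030.
u_1 = 0.027100 × 0.740 + 0.030 = 0.050054.
u_2 = 0.050054 × 0.740 + 0.030 = 0.067040.
u_3 = 0.067040 × 0.740 + 0.030 = 0.079610.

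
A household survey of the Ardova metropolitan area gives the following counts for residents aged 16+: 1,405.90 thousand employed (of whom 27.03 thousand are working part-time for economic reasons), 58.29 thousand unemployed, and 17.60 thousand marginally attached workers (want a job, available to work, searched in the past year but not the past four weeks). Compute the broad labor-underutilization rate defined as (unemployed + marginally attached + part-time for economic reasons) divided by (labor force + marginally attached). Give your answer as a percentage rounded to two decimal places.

Broad underutilization rate ≈ 6.95%.

Labor force = 1,405.90 + 58.29 = 1,464.19 thousand.
Numerator = 58.29 + 17.60 + 27.03 = 102.92 thousand.
Denominator = 1,464.19 + 17.60 = 1,481.79 thousand.
Broad rate = 102.92 / 1,481.79 = 6.95%.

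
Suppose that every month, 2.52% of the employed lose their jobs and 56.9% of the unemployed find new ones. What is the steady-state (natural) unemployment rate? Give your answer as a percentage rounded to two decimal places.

At steady state the flows balance: s·E = f·U, so U/(E+U) = s/(s+f).
u* = 2.52 / (2.52 + 56.9) = 2.52 / 59.42 = 4.24%.

Steady-state unemployment rate ≈ 4.24%.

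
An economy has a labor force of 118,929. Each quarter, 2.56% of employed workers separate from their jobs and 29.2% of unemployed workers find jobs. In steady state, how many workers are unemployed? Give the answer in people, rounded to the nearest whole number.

About 9,586 are unemployed in steady state.

Steady-state unemployment rate u* = s/(s+f) = 2.56/(2.56+29.2) = 0.080605.
Unemployed = u* × labor force = 0.080605 × 118,929 ≈ 9,586.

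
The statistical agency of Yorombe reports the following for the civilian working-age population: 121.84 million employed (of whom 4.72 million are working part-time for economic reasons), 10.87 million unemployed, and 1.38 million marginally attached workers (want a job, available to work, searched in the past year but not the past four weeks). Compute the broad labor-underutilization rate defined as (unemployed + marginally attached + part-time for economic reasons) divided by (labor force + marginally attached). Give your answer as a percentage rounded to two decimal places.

Broad underutilization rate ≈ 12.66%.

Labor force = 121.84 + 10.87 = 132.71 million.
Numerator = 10.87 + 1.38 + 4.72 = 16.97 million.
Denominator = 132.71 + 1.38 = 134.09 million.
Broad rate = 16.97 / 134.09 = 12.66%.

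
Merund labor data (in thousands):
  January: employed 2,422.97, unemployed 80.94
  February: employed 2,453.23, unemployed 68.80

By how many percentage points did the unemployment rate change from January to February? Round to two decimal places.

January: labor force = 2,422.97 + 80.94 = 2,503.91; u = 80.94/2,503.91 = 3.23%.
February: labor force = 2,453.23 + 68.80 = 2,522.03; u = 68.80/2,522.03 = 2.73%.
Change = 2.73% − 3.23% = −0.50 pp.

The unemployment rate changed by −0.50 percentage points.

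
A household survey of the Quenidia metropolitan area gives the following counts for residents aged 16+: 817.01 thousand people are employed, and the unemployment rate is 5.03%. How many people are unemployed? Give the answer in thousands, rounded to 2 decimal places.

Let U be the number unemployed. The labor force is E + U, and U/(E+U) = 0.0503.
So U = 0.0503 × 817.01 / (1 − 0.0503) = 41.0956 / 0.9497 ≈ 43.27 thousand.

About 43.27 thousand are unemployed.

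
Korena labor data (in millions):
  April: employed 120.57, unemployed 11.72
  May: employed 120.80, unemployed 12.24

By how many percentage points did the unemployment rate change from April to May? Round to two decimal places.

The unemployment rate changed by +0.34 percentage points.

April: labor force = 120.57 + 11.72 = 132.29; u = 11.72/132.29 = 8.86%.
May: labor force = 120.80 + 12.24 = 133.04; u = 12.24/133.04 = 9.20%.
Change = 9.20% − 8.86% = +0.34 pp.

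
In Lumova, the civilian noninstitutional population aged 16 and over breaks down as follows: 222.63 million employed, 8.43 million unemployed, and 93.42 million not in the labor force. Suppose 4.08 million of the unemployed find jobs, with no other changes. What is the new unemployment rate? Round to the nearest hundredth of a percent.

Initially, labor force = 222.63 + 8.43 = 231.06 million, so u = 8.43/231.06 = 3.65%.
After the change, unemployed falls and employed rises by 4.08; labor force unchanged → E = 226.71, U = 4.35, labor force = 231.06 million.
New unemployment rate = 4.35 / 231.06 = 1.88%.

New unemployment rate ≈ 1.88%.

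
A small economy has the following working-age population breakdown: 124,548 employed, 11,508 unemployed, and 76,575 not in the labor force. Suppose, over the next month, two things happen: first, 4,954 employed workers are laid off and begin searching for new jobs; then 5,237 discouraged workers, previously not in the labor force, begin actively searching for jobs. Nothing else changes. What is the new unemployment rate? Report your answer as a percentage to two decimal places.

Initially, labor force = 124,548 + 11,508 = 136,056, so u = 11,508/136,056 = 8.46%.
After the first change, employed falls and unemployed rises by 4,954; labor force unchanged → E = 119,594, U = 16,462, labor force = 136,056.
After the second change, unemployed and labor force both rise by 5,237 → E = 119,594, U = 21,699, labor force = 141,293.
New unemployment rate = 21,699 / 141,293 = 15.36%.

New unemployment rate ≈ 15.36%.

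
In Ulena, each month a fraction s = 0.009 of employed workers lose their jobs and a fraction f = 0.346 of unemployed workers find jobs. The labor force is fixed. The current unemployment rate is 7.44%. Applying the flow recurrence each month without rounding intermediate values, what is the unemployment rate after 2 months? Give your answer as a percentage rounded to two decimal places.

With a fixed labor force, u_{t+1} = u_t + s·(1−u_t) − f·u_t = u_t·(1−s−f) + s.
Here 1−s−f = 0.645 and s = 0.009.
u_1 = 0.074400 × 0.645 + 0.009 = 0.056988.
u_2 = 0.056988 × 0.645 + 0.009 = 0.045757.

Unemployment rate after two months ≈ 4.58%.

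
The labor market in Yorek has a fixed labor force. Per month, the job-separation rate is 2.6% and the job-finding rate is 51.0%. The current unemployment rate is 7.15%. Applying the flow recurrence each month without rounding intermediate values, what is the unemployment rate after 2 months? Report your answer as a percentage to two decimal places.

With a fixed labor force, u_{t+1} = u_t + s·(1−u_t) − f·u_t = u_t·(1−s−f) + s.
Here 1−s−f = 0.464 and s = 0.026.
u_1 = 0.071500 × 0.464 + 0.026 = 0.059176.
u_2 = 0.059176 × 0.464 + 0.026 = 0.053458.

Unemployment rate after two months ≈ 5.35%.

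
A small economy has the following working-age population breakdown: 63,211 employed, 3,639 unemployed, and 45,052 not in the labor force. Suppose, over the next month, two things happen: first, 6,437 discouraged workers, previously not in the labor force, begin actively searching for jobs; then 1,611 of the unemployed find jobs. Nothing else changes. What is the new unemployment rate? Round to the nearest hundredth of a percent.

Initially, labor force = 63,211 + 3,639 = 66,850, so u = 3,639/66,850 = 5.44%.
After the first change, unemployed and labor force both rise by 6,437 → E = 63,211, U = 10,076, labor force = 73,287.
After the second change, unemployed falls and employed rises by 1,611; labor force unchanged → E = 64,822, U = 8,465, labor force = 73,287.
New unemployment rate = 8,465 / 73,287 = 11.55%.

New unemployment rate ≈ 11.55%.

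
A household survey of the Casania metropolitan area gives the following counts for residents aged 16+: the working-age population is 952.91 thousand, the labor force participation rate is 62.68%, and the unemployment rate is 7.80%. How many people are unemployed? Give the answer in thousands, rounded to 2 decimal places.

Labor force = 0.6268 × 952.91 = 597.28 thousand.
Unemployed = 0.0780 × 597.28 ≈ 46.59 thousand.

About 46.59 thousand are unemployed.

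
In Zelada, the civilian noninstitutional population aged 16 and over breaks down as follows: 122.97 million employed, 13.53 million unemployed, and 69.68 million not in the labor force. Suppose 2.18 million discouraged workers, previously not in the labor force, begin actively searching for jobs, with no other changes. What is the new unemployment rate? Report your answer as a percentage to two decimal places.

New unemployment rate ≈ 11.33%.

Initially, labor force = 122.97 + 13.53 = 136.50 million, so u = 13.53/136.50 = 9.91%.
After the change, unemployed and labor force both rise by 2.18 → E = 122.97, U = 15.71, labor force = 138.68 million.
New unemployment rate = 15.71 / 138.68 = 11.33%.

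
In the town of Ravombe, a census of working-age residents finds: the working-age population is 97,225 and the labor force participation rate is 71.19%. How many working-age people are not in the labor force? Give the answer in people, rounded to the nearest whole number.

Share not in the labor force = 1 − 0.7119 = 0.2881.
Not in labor force = 0.2881 × 97,225 ≈ 28,011.

About 28,011 are not in the labor force.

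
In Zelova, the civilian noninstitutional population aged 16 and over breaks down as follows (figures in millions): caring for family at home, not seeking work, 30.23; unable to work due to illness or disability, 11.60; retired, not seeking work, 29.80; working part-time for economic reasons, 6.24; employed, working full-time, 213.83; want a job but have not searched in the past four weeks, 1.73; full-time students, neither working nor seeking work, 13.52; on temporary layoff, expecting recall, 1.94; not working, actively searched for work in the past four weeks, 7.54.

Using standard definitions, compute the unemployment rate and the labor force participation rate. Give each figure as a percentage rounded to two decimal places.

Employed = 6.24 + 213.83 = 220.07 million (anyone who worked, including part-time for economic reasons, counts as employed).
Unemployed = 1.94 + 7.54 = 9.48 million (jobless and actively searching, or on temporary layoff).
Labor force = 220.07 + 9.48 = 229.55 million.
Not in labor force = 30.23 + 11.60 + 29.80 + 1.73 + 13.52 = 86.88 million (those not working and not actively searching are outside the labor force — including those who want a job but have given up searching).
Civilian working-age population = 229.55 + 86.88 = 316.43 million.
Unemployment rate = 9.48 / 229.55 = 4.13%.
Labor force participation rate = 229.55 / 316.43 = 72.54%.

Unemployment rate ≈ 4.13%; labor force participation rate ≈ 72.54%.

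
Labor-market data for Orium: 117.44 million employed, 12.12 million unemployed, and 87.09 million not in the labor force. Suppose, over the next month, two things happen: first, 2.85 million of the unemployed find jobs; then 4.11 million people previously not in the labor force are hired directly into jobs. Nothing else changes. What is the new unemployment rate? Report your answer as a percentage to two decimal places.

New unemployment rate ≈ 6.93%.

Initially, labor force = 117.44 + 12.12 = 129.56 million, so u = 12.12/129.56 = 9.35%.
After the first change, unemployed falls and employed rises by 2.85; labor force unchanged → E = 120.29, U = 9.27, labor force = 129.56 million.
After the second change, employed and labor force both rise by 4.11; unemployed unchanged → E = 124.40, U = 9.27, labor force = 133.67 million.
New unemployment rate = 9.27 / 133.67 = 6.93%.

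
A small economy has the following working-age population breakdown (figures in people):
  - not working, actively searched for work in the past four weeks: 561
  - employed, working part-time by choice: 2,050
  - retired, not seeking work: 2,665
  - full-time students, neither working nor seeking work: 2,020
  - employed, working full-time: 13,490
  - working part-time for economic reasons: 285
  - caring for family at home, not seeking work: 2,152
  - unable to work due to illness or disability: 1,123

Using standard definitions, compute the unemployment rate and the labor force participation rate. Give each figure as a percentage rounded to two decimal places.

Unemployment rate ≈ 3.42%; labor force participation rate ≈ 67.30%.

Employed = 2,050 + 13,490 + 285 = 15,825 (anyone who worked, including part-time for economic reasons, counts as employed).
Unemployed = 561.
Labor force = 15,825 + 561 = 16,386.
Not in labor force = 2,665 + 2,020 + 2,152 + 1,123 = 7,960 (those not working and not actively searching are outside the labor force).
Civilian working-age population = 16,386 + 7,960 = 24,346.
Unemployment rate = 561 / 16,386 = 3.42%.
Labor force participation rate = 16,386 / 24,346 = 67.30%.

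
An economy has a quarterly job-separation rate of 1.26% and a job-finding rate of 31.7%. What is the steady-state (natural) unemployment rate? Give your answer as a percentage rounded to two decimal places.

Steady-state unemployment rate ≈ 3.82%.

At steady state the flows balance: s·E = f·U, so U/(E+U) = s/(s+f).
u* = 1.26 / (1.26 + 31.7) = 1.26 / 32.96 = 3.82%.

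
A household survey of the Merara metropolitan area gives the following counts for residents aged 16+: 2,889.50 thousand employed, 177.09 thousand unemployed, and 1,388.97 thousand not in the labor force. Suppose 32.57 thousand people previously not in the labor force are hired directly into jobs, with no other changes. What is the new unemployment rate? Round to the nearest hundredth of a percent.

New unemployment rate ≈ 5.71%.

Initially, labor force = 2,889.50 + 177.09 = 3,066.59 thousand, so u = 177.09/3,066.59 = 5.77%.
After the change, employed and labor force both rise by 32.57; unemployed unchanged → E = 2,922.07, U = 177.09, labor force = 3,099.16 thousand.
New unemployment rate = 177.09 / 3,099.16 = 5.71%.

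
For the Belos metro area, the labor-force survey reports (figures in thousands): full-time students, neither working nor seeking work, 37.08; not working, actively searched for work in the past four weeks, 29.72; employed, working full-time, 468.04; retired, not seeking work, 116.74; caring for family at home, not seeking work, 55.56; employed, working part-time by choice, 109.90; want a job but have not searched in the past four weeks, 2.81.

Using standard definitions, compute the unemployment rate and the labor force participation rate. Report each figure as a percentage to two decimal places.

Unemployment rate ≈ 4.89%; labor force participation rate ≈ 74.12%.

Employed = 468.04 + 109.90 = 577.94 thousand.
Unemployed = 29.72 thousand.
Labor force = 577.94 + 29.72 = 607.66 thousand.
Not in labor force = 37.08 + 116.74 + 55.56 + 2.81 = 212.19 thousand (those not working and not actively searching are outside the labor force — including those who want a job but have given up searching).
Civilian working-age population = 607.66 + 212.19 = 819.85 thousand.
Unemployment rate = 29.72 / 607.66 = 4.89%.
Labor force participation rate = 607.66 / 819.85 = 74.12%.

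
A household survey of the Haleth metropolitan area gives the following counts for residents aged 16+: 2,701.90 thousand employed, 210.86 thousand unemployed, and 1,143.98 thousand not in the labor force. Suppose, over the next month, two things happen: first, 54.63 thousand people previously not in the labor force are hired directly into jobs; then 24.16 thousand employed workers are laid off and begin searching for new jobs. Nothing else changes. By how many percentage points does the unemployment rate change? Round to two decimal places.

Initially, labor force = 2,701.90 + 210.86 = 2,912.76 thousand, so u = 210.86/2,912.76 = 7.24%.
After the first change, employed and labor force both rise by 54.63; unemployed unchanged → E = 2,756.53, U = 210.86, labor force = 2,967.39 thousand.
After the second change, employed falls and unemployed rises by 24.16; labor force unchanged → E = 2,732.37, U = 235.02, labor force = 2,967.39 thousand.
New unemployment rate = 235.02 / 2,967.39 = 7.92%.
Change = 7.92% − 7.24% = +0.68 percentage points.

The unemployment rate changes by +0.68 percentage points.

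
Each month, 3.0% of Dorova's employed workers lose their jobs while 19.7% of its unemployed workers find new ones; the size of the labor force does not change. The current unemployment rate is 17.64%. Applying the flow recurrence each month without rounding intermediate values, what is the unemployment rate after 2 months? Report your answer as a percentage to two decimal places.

With a fixed labor force, u_{t+1} = u_t + s·(1−u_t) − f·u_t = u_t·(1−s−f) + s.
Here 1−s−f = 0.773 and s = 0.030.
u_1 = 0.176400 × 0.773 + 0.030 = 0.166357.
u_2 = 0.166357 × 0.773 + 0.030 = 0.158594.

Unemployment rate after two months ≈ 15.86%.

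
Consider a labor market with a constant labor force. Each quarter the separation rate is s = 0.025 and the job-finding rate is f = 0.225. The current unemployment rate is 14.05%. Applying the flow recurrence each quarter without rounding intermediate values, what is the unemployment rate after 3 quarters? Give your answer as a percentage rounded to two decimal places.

Unemployment rate after three quarters ≈ 11.71%.

With a fixed labor force, u_{t+1} = u_t + s·(1−u_t) − f·u_t = u_t·(1−s−f) + s.
Here 1−s−f = 0.750 and s = 0.025.
u_1 = 0.140500 × 0.750 + 0.025 = 0.130375.
u_2 = 0.130375 × 0.750 + 0.025 = 0.122781.
u_3 = 0.122781 × 0.750 + 0.025 = 0.117086.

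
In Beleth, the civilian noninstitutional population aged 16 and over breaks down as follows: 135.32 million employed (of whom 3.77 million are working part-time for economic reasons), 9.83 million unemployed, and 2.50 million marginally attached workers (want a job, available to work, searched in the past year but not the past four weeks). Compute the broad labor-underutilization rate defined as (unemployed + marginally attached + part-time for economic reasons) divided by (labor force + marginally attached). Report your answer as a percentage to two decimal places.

Broad underutilization rate ≈ 10.90%.

Labor force = 135.32 + 9.83 = 145.15 million.
Numerator = 9.83 + 2.50 + 3.77 = 16.10 million.
Denominator = 145.15 + 2.50 = 147.65 million.
Broad rate = 16.10 / 147.65 = 10.90%.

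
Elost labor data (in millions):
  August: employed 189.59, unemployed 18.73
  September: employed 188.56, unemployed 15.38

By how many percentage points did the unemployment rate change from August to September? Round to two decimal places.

The unemployment rate changed by −1.45 percentage points.

August: labor force = 189.59 + 18.73 = 208.32; u = 18.73/208.32 = 8.99%.
September: labor force = 188.56 + 15.38 = 203.94; u = 15.38/203.94 = 7.54%.
Change = 7.54% − 8.99% = −1.45 pp.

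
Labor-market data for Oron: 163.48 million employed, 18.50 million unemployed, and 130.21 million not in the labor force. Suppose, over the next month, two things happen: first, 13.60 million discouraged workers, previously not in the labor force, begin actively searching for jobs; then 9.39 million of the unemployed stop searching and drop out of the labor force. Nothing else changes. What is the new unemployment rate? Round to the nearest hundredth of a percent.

New unemployment rate ≈ 12.20%.

Initially, labor force = 163.48 + 18.50 = 181.98 million, so u = 18.50/181.98 = 10.17%.
After the first change, unemployed and labor force both rise by 13.60 → E = 163.48, U = 32.10, labor force = 195.58 million.
After the second change, unemployed and labor force both fall by 9.39 → E = 163.48, U = 22.71, labor force = 186.19 million.
New unemployment rate = 22.71 / 186.19 = 12.20%.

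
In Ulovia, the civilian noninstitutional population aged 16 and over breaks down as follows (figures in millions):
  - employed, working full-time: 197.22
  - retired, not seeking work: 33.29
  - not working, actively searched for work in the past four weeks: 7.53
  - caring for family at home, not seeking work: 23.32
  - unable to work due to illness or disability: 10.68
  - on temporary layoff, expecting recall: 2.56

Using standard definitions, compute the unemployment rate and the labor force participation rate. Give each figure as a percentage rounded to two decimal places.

Unemployment rate ≈ 4.87%; labor force participation rate ≈ 75.50%.

Employed = 197.22 million.
Unemployed = 7.53 + 2.56 = 10.09 million (jobless and actively searching, or on temporary layoff).
Labor force = 197.22 + 10.09 = 207.31 million.
Not in labor force = 33.29 + 23.32 + 10.68 = 67.29 million (those not working and not actively searching are outside the labor force).
Civilian working-age population = 207.31 + 67.29 = 274.60 million.
Unemployment rate = 10.09 / 207.31 = 4.87%.
Labor force participation rate = 207.31 / 274.60 = 75.50%.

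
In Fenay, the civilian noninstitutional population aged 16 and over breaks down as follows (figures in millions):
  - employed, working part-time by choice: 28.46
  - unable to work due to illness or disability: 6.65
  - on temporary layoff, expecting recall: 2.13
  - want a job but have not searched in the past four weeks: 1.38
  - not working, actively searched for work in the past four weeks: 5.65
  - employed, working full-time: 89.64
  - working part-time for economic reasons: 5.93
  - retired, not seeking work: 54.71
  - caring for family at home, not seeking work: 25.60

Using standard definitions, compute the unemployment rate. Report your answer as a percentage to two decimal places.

Unemployment rate ≈ 5.90%.

Employed = 28.46 + 89.64 + 5.93 = 124.03 million (anyone who worked, including part-time for economic reasons, counts as employed).
Unemployed = 2.13 + 5.65 = 7.78 million (jobless and actively searching, or on temporary layoff).
Labor force = 124.03 + 7.78 = 131.81 million.
Unemployment rate = 7.78 / 131.81 = 5.90%.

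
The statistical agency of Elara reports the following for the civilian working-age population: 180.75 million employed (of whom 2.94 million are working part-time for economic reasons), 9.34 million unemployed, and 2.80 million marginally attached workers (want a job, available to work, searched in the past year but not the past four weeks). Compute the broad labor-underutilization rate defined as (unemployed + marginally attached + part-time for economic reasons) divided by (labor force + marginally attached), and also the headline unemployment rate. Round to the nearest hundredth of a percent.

Broad underutilization rate ≈ 7.82%; headline unemployment rate ≈ 4.91%.

Labor force = 180.75 + 9.34 = 190.09 million.
Numerator = 9.34 + 2.80 + 2.94 = 15.08 million.
Denominator = 190.09 + 2.80 = 192.89 million.
Broad rate = 15.08 / 192.89 = 7.82%.
Headline unemployment rate = 9.34 / 190.09 = 4.91%.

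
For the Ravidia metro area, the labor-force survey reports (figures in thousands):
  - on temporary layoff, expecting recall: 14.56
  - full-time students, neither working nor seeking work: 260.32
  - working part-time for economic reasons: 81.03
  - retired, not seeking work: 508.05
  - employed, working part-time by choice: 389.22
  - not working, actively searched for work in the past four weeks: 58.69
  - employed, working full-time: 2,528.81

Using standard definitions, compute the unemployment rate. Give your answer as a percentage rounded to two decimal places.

Unemployment rate ≈ 2.38%.

Employed = 81.03 + 389.22 + 2,528.81 = 2,999.06 thousand (anyone who worked, including part-time for economic reasons, counts as employed).
Unemployed = 14.56 + 58.69 = 73.25 thousand (jobless and actively searching, or on temporary layoff).
Labor force = 2,999.06 + 73.25 = 3,072.31 thousand.
Unemployment rate = 73.25 / 3,072.31 = 2.38%.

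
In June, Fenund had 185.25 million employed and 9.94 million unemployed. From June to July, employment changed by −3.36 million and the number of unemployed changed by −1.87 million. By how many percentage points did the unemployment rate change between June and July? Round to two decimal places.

June: labor force = 185.25 + 9.94 = 195.19; u = 9.94/195.19 = 5.09%.
July: labor force = 181.89 + 8.07 = 189.96; u = 8.07/189.96 = 4.25%.
Change = 4.25% − 5.09% = −0.84 pp.

The unemployment rate changed by −0.84 percentage points.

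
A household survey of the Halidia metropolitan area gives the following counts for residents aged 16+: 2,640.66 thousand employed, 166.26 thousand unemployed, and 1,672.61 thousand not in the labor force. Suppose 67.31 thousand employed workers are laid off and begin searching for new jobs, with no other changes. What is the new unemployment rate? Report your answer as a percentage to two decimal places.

Initially, labor force = 2,640.66 + 166.26 = 2,806.92 thousand, so u = 166.26/2,806.92 = 5.92%.
After the change, employed falls and unemployed rises by 67.31; labor force unchanged → E = 2,573.35, U = 233.57, labor force = 2,806.92 thousand.
New unemployment rate = 233.57 / 2,806.92 = 8.32%.

New unemployment rate ≈ 8.32%.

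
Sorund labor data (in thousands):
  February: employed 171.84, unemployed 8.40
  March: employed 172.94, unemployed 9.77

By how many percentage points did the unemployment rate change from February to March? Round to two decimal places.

The unemployment rate changed by +0.69 percentage points.

February: labor force = 171.84 + 8.40 = 180.24; u = 8.40/180.24 = 4.66%.
March: labor force = 172.94 + 9.77 = 182.71; u = 9.77/182.71 = 5.35%.
Change = 5.35% − 4.66% = +0.69 pp.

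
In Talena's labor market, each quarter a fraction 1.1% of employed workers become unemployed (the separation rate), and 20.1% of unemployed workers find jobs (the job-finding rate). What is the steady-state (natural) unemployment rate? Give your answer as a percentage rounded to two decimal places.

Steady-state unemployment rate ≈ 5.19%.

At steady state the flows balance: s·E = f·U, so U/(E+U) = s/(s+f).
u* = 1.1 / (1.1 + 20.1) = 1.1 / 21.20 = 5.19%.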